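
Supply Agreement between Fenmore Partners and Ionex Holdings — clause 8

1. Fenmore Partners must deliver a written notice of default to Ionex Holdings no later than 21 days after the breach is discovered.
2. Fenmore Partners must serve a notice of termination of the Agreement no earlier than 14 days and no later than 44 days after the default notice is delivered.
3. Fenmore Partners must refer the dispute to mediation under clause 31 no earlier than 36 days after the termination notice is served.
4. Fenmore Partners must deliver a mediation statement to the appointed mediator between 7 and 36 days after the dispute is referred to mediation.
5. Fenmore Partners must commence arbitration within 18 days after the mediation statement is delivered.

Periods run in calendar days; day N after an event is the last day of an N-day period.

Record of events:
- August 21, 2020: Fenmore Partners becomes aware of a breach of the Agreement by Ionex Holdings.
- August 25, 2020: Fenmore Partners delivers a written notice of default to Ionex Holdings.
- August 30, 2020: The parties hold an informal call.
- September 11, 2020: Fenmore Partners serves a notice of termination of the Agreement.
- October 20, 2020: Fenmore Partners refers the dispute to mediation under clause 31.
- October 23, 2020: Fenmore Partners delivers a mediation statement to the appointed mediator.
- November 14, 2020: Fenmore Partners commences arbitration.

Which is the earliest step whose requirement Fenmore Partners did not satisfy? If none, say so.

Step 4

Step 1 — counting 21 days from August 21, 2020 (when the breach is discovered) gives a deadline of September 11, 2020; done August 25, 2020 — timely.
Step 2 — 14 and 44 days from August 25, 2020 (when the default notice is delivered) are September 8, 2020 and October 8, 2020 respectively; done September 11, 2020 — within the window.
Step 3 — must wait 36 days from September 11, 2020 (when the termination notice is served), so not before October 17, 2020; done October 20, 2020 — permitted.
Step 4 — 7 and 36 days from October 20, 2020 (when the dispute is referred to mediation) are October 27, 2020 and November 25, 2020 respectively; done October 23, 2020 — 4 days before the window opened.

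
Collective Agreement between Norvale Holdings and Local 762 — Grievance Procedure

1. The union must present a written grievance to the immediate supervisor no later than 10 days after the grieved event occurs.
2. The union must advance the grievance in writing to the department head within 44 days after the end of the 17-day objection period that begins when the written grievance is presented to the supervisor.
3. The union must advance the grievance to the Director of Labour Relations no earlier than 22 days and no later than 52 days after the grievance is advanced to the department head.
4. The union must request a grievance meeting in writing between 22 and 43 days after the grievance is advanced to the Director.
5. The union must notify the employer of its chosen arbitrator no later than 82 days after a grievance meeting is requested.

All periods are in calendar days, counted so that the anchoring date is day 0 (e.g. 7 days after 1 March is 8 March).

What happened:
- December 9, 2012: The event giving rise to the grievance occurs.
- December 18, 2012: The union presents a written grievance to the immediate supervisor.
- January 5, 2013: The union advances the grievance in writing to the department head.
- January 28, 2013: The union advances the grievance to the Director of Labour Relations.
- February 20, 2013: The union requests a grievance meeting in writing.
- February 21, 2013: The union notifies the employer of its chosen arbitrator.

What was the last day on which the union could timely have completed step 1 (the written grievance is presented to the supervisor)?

Step 1 runs from December 9, 2012, when the grieved event occurs. 10 days after December 9, 2012 is December 19, 2012.

December 19, 2012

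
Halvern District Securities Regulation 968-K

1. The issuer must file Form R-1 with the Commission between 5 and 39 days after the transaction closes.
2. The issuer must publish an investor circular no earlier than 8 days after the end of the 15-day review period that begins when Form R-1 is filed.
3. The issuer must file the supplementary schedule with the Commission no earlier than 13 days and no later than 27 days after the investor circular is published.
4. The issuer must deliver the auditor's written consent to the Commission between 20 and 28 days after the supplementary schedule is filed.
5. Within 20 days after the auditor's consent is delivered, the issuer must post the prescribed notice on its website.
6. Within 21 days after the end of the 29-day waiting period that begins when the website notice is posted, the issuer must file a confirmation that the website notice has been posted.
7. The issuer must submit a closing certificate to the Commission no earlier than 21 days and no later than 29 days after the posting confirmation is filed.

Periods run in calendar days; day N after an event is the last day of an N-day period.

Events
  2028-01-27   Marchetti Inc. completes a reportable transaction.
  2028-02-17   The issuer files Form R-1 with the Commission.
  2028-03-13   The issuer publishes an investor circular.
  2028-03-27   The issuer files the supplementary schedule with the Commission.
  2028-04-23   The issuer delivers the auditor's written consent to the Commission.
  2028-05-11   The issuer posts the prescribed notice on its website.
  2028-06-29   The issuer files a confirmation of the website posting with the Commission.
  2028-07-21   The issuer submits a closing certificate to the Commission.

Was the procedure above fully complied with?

(1) the permitted window runs from 2028-01-27 + 5 = 2028-02-01 to 2028-01-27 + 39 = 2028-03-06; 2028-02-17 falls inside that range.
(2) permitted from 2028-03-03 + 8 days = 2028-03-11 onward; done 2028-03-13, after the minimum wait.
(3) the permitted window runs from 2028-03-13 + 13 = 2028-03-26 to 2028-03-13 + 27 = 2028-04-09; done 2028-03-27, which is between those dates.
(4) the permitted window runs from 2028-03-27 + 20 = 2028-04-16 to 2028-03-27 + 28 = 2028-04-24; done 2028-04-23, which is between those dates.
(5) due by 2028-04-23 + 20 days = 2028-05-13; completed 2028-05-11, before the deadline.
(6) due by 2028-06-09 + 21 days = 2028-06-30; 2028-06-29 is within that limit.
(7) the permitted window runs from 2028-06-29 + 21 = 2028-07-20 to 2028-06-29 + 29 = 2028-07-28; done 2028-07-21 — within the window.

Yes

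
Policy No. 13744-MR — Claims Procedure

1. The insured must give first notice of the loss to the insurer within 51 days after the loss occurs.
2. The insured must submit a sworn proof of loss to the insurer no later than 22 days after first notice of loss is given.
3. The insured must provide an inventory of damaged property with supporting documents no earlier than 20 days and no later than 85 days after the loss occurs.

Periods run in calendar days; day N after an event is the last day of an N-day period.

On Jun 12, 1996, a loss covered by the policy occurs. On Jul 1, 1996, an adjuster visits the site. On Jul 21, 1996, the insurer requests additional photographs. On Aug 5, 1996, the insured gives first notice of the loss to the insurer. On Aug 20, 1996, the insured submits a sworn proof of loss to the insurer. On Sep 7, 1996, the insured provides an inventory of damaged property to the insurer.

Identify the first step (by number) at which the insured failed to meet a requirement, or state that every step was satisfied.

Step 1: 51 days after Jun 12, 1996 (when the loss occurs) is Aug 2, 1996; done Aug 5, 1996 — 3 days late.
The analysis stops there.

Step 1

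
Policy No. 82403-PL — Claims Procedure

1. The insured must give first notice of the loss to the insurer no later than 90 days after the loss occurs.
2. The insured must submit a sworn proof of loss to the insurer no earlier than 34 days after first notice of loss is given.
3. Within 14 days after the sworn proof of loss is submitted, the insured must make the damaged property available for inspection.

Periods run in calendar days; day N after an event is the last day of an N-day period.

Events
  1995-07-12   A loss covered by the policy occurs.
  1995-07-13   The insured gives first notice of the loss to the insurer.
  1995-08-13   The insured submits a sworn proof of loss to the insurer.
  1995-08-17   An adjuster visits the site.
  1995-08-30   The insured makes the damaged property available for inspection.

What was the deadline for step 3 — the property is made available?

Step 3 runs from 1995-08-13, when the sworn proof of loss is submitted. 14 days after 1995-08-13 is 1995-08-27.

1995-08-27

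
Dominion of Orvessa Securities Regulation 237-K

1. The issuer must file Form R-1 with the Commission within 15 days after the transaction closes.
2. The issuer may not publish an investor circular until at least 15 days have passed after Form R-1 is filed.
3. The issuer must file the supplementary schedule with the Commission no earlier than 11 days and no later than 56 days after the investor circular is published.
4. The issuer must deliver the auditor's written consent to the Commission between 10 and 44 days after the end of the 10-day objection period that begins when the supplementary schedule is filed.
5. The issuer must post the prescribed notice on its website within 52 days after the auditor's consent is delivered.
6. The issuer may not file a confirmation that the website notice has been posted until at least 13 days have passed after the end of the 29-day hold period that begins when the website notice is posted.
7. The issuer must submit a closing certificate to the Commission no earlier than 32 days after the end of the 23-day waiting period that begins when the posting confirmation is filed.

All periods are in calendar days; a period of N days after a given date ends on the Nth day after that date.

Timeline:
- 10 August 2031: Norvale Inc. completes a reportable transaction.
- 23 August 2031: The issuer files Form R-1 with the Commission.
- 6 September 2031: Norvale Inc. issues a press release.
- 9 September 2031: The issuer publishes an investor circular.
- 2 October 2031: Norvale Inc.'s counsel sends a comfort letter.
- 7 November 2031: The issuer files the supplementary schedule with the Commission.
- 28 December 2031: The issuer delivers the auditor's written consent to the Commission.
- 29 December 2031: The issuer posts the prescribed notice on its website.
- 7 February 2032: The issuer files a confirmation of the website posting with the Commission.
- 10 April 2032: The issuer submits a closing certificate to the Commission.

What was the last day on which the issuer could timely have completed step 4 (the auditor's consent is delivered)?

The supplementary schedule is filed on 7 November 2031; the 10-day objection period therefore ends 17 November 2031, and step 4 runs from that date. The window is 10–44 days after 17 November 2031; it closes on 31 December 2031.

31 December 2031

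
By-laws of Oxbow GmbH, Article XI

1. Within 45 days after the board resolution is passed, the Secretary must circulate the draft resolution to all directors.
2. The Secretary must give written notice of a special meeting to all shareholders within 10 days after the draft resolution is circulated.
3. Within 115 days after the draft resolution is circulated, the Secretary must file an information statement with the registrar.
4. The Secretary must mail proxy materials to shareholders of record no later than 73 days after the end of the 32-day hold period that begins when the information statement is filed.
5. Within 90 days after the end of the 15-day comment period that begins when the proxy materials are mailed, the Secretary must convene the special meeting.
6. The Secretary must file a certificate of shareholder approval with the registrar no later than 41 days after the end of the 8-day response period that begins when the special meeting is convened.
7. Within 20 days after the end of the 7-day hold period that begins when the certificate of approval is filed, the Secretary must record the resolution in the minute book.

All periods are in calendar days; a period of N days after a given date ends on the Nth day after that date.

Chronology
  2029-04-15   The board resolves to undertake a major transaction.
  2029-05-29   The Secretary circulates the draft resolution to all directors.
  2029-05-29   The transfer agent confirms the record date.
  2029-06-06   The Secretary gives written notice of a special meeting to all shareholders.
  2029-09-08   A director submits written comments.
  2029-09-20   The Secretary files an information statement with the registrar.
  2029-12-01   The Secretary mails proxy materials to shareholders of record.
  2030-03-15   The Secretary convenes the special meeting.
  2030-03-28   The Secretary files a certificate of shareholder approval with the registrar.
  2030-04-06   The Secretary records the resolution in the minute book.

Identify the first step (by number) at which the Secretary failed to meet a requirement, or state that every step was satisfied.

None — every step was satisfied

Step 1: 45 days after 2029-04-15 (when the board resolution is passed) is 2029-05-30; completed 2029-05-29, before the deadline.
Step 2: 10 days after 2029-05-29 (when the draft resolution is circulated) is 2029-06-08; completed 2029-06-06, before the deadline.
Step 3: 115 days after 2029-05-29 (when the draft resolution is circulated) is 2029-09-21; completed 2029-09-20, before the deadline.
Step 4: 73 days after 2029-10-22 (end of the 32-day hold period, which began when the information statement is filed on 2029-09-20) is 2030-01-03; done 2029-12-01 — timely.
Step 5: 90 days after 2029-12-16 (end of the 15-day comment period, which began when the proxy materials are mailed on 2029-12-01) is 2030-03-16; completed 2030-03-15, before the deadline.
Step 6: 41 days after 2030-03-23 (end of the 8-day response period, which began when the special meeting is convened on 2030-03-15) is 2030-05-03; done 2030-03-28 — timely.
Step 7: 20 days after 2030-04-04 (end of the 7-day hold period, which began when the certificate of approval is filed on 2030-03-28) is 2030-04-24; 2030-04-06 is within that limit.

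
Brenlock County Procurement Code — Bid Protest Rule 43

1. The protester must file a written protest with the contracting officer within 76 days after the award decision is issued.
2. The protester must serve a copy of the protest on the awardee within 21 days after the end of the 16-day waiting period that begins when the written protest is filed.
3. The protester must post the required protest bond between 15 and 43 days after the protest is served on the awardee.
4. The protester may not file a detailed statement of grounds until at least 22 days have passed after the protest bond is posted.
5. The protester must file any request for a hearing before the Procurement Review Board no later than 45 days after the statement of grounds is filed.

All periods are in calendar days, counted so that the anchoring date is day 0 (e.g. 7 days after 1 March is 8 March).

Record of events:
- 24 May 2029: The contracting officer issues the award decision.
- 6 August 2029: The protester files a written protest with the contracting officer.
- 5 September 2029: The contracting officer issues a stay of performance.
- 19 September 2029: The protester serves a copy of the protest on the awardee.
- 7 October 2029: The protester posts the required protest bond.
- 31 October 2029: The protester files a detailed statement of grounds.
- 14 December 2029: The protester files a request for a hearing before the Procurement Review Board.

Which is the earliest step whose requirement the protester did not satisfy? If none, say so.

Step 2

Step 1: 76 days after 24 May 2029 (when the award decision is issued) is 8 August 2029; completed 6 August 2029, before the deadline.
Step 2: 21 days after 22 August 2029 (end of the 16-day waiting period, which began when the written protest is filed on 6 August 2029) is 12 September 2029; done 19 September 2029 — 7 days late.
No need to go further; step 2 was not satisfied.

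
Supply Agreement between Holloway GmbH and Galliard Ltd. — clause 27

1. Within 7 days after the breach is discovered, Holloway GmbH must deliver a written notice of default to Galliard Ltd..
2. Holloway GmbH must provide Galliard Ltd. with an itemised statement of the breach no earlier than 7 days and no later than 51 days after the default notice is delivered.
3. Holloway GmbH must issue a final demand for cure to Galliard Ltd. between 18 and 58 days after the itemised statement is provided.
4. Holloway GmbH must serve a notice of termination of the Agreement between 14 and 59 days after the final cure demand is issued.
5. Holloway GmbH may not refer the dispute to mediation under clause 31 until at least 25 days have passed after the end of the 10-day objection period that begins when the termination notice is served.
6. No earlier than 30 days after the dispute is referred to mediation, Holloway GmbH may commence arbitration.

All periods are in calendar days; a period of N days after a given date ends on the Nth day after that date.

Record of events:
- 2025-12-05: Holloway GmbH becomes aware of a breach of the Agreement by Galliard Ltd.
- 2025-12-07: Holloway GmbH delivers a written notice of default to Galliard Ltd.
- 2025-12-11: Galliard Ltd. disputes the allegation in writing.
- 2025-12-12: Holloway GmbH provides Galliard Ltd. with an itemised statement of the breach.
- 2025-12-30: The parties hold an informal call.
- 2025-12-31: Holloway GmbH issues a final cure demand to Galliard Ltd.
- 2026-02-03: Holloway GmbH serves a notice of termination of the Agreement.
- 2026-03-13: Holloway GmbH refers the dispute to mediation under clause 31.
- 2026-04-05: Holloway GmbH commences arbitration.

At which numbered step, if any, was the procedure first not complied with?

Step 2

(1) due by 2025-12-05 + 7 days = 2025-12-12; done 2025-12-07 — timely.
(2) the permitted window runs from 2025-12-07 + 7 = 2025-12-14 to 2025-12-07 + 51 = 2026-01-27; done 2025-12-12 — 2 days before the window opened.
The analysis stops there.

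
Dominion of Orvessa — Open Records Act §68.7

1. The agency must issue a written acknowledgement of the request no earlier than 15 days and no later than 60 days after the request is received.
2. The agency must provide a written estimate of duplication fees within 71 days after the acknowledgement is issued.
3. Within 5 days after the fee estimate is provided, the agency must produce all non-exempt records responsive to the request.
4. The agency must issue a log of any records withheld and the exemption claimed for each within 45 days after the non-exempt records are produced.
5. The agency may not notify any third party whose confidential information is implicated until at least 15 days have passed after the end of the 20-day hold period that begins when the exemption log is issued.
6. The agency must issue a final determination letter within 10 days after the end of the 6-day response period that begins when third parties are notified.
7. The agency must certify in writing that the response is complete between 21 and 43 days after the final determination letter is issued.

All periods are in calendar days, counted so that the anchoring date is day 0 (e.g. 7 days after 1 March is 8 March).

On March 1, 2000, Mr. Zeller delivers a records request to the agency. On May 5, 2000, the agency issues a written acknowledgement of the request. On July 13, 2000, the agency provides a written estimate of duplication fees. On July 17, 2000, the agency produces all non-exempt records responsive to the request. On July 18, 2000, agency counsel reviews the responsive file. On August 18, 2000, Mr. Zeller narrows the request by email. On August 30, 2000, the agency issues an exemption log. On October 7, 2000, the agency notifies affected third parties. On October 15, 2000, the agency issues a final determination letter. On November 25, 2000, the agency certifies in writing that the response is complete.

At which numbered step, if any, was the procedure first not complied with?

(1) the permitted window runs from March 1, 2000 + 15 = March 16, 2000 to March 1, 2000 + 60 = April 30, 2000; done May 5, 2000 — 5 days after the window closed.
Later steps need not be reached.

Step 1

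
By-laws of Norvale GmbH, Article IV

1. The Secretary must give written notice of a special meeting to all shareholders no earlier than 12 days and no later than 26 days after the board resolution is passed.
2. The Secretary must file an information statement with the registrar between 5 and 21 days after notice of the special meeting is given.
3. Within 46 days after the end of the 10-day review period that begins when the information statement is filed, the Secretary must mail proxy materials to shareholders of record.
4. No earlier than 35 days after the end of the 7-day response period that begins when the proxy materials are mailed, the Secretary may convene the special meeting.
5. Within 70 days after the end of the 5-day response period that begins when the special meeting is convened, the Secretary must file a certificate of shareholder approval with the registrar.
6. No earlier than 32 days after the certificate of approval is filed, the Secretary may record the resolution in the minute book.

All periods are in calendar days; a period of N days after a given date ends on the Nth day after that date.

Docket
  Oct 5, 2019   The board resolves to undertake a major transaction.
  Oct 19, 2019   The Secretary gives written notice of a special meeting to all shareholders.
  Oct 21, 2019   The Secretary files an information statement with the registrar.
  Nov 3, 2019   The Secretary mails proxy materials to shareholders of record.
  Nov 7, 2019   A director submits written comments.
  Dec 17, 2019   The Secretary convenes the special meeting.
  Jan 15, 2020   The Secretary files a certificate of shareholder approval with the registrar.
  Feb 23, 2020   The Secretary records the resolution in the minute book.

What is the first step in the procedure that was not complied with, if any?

Step 2

(1) the permitted window runs from Oct 5, 2019 + 12 = Oct 17, 2019 to Oct 5, 2019 + 26 = Oct 31, 2019; done Oct 19, 2019 — within the window.
(2) the permitted window runs from Oct 19, 2019 + 5 = Oct 24, 2019 to Oct 19, 2019 + 21 = Nov 9, 2019; Oct 21, 2019 is 3 days too early.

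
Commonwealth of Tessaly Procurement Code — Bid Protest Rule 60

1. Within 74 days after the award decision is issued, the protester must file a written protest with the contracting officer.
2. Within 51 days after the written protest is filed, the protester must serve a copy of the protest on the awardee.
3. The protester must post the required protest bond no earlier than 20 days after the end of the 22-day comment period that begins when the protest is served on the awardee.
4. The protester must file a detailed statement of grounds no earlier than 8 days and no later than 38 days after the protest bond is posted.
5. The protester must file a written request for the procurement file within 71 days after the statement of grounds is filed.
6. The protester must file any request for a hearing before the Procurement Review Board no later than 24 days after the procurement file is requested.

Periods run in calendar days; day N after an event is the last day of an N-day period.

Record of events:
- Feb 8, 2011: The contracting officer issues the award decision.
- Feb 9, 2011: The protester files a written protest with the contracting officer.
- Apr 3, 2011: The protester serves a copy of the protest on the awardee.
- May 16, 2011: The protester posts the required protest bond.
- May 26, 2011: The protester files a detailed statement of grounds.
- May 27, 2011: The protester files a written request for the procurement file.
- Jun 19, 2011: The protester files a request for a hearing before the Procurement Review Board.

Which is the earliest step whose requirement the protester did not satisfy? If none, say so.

Step 2

(1) due by Feb 8, 2011 + 74 days = Apr 23, 2011; done Feb 9, 2011 — timely.
(2) due by Feb 9, 2011 + 51 days = Apr 1, 2011; Apr 3, 2011 misses that deadline by 2 days.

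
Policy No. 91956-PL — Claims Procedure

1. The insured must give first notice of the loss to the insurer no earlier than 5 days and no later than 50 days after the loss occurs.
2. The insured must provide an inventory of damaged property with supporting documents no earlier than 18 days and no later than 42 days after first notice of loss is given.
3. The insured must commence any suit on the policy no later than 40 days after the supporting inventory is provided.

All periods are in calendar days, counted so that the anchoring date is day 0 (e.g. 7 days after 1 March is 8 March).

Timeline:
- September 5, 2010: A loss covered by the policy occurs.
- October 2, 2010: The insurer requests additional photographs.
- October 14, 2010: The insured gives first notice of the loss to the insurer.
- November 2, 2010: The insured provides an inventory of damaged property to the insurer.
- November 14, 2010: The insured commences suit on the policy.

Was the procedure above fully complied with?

(1) the permitted window runs from September 5, 2010 + 5 = September 10, 2010 to September 5, 2010 + 50 = October 25, 2010; done October 14, 2010 — within the window.
(2) the permitted window runs from October 14, 2010 + 18 = November 1, 2010 to October 14, 2010 + 42 = November 25, 2010; done November 2, 2010, which is between those dates.
(3) due by November 2, 2010 + 40 days = December 12, 2010; November 14, 2010 is within that limit.

Yes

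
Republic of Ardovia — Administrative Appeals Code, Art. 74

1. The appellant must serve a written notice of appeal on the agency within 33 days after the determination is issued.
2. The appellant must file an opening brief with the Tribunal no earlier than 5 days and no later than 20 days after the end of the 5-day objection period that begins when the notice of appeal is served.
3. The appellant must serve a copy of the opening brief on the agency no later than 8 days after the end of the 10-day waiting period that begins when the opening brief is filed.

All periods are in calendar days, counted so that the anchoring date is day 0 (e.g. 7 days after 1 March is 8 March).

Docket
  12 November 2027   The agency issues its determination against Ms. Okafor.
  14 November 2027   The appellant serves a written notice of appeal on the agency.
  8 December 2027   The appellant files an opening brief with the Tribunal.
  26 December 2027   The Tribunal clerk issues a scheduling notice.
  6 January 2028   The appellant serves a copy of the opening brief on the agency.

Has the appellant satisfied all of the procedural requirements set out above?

(1) due by 12 November 2027 + 33 days = 15 December 2027; completed 14 November 2027, before the deadline.
(2) the permitted window runs from 19 November 2027 + 5 = 24 November 2027 to 19 November 2027 + 20 = 9 December 2027; done 8 December 2027 — within the window.
(3) due by 18 December 2027 + 8 days = 26 December 2027; not done until 6 January 2028, 11 days after the deadline.
That is the first point of non-compliance.

No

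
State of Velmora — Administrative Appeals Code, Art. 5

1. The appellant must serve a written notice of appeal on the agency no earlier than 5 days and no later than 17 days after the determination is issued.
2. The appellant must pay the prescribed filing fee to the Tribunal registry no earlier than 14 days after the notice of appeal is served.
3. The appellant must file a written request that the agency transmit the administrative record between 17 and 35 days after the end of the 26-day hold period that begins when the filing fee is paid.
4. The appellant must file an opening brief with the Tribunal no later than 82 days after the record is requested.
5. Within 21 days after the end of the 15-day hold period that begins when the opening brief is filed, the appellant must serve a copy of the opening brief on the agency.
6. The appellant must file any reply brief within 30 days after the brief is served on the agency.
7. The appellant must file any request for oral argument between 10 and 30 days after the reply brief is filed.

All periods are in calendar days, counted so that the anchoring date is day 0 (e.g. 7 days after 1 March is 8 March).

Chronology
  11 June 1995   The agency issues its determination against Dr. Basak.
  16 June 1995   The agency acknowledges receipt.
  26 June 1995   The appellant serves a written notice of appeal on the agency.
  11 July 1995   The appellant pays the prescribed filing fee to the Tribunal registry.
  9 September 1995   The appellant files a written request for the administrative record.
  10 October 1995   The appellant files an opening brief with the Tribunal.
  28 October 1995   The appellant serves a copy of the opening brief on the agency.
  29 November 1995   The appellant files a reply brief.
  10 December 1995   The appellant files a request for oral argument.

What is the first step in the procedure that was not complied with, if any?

Step 1 — 5 and 17 days from 11 June 1995 (when the determination is issued) are 16 June 1995 and 28 June 1995 respectively; done 26 June 1995 — within the window.
Step 2 — must wait 14 days from 26 June 1995 (when the notice of appeal is served), so not before 10 July 1995; done 11 July 1995 — permitted.
Step 3 — 17 and 35 days from 6 August 1995 (end of the 26-day hold period, which began when the filing fee is paid on 11 July 1995) are 23 August 1995 and 10 September 1995 respectively; done 9 September 1995 — within the window.
Step 4 — counting 82 days from 9 September 1995 (when the record is requested) gives a deadline of 30 November 1995; 10 October 1995 is within that limit.
Step 5 — counting 21 days from 25 October 1995 (end of the 15-day hold period, which began when the opening brief is filed on 10 October 1995) gives a deadline of 15 November 1995; done 28 October 1995 — timely.
Step 6 — counting 30 days from 28 October 1995 (when the brief is served on the agency) gives a deadline of 27 November 1995; done 29 November 1995 — 2 days late.

Step 6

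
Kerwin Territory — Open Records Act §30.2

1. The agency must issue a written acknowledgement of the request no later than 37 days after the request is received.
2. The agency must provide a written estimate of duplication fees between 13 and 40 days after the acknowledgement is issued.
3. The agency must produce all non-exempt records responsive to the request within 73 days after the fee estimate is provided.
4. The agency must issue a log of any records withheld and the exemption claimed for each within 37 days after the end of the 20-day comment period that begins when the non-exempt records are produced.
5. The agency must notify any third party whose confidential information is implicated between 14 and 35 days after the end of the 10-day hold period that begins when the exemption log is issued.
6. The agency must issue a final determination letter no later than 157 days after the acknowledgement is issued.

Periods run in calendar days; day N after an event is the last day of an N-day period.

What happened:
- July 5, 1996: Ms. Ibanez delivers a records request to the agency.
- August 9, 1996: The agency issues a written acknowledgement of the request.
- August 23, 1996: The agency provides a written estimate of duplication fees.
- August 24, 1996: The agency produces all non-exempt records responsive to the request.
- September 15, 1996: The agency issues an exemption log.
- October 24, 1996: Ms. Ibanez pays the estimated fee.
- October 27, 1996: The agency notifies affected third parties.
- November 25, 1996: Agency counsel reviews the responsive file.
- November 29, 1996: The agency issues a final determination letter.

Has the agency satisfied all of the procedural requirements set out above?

Yes

Step 1: 37 days after July 5, 1996 (when the request is received) is August 11, 1996; August 9, 1996 is within that limit.
Step 2: the window is 13–40 days after August 9, 1996 (when the acknowledgement is issued), so August 22, 1996 through September 18, 1996; done August 23, 1996 — within the window.
Step 3: 73 days after August 23, 1996 (when the fee estimate is provided) is November 4, 1996; completed August 24, 1996, before the deadline.
Step 4: 37 days after September 13, 1996 (end of the 20-day comment period, which began when the non-exempt records are produced on August 24, 1996) is October 20, 1996; September 15, 1996 is within that limit.
Step 5: the window is 14–35 days after September 25, 1996 (end of the 10-day hold period, which began when the exemption log is issued on September 15, 1996), so October 9, 1996 through October 30, 1996; done October 27, 1996, which is between those dates.
Step 6: 157 days after August 9, 1996 (when the acknowledgement is issued) is January 13, 1997; completed November 29, 1996, before the deadline.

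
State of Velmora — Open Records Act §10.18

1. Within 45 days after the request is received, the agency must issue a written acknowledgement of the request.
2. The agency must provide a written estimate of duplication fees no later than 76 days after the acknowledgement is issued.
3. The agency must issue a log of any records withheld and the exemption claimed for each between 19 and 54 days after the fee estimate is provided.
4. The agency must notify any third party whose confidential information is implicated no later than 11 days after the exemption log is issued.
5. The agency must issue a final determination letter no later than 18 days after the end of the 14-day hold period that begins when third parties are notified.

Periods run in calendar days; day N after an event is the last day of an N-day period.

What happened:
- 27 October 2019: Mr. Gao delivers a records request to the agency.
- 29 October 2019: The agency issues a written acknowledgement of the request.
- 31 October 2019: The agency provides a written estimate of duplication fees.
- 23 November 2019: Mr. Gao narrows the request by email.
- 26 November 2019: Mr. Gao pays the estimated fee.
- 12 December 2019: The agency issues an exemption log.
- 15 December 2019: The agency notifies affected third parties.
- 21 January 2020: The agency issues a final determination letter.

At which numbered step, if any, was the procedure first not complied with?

Step 1 — counting 45 days from 27 October 2019 (when the request is received) gives a deadline of 11 December 2019; 29 October 2019 is within that limit.
Step 2 — counting 76 days from 29 October 2019 (when the acknowledgement is issued) gives a deadline of 13 January 2020; done 31 October 2019 — timely.
Step 3 — 19 and 54 days from 31 October 2019 (when the fee estimate is provided) are 19 November 2019 and 24 December 2019 respectively; done 12 December 2019 — within the window.
Step 4 — counting 11 days from 12 December 2019 (when the exemption log is issued) gives a deadline of 23 December 2019; completed 15 December 2019, before the deadline.
Step 5 — counting 18 days from 29 December 2019 (end of the 14-day hold period, which began when third parties are notified on 15 December 2019) gives a deadline of 16 January 2020; not done until 21 January 2020, 5 days after the deadline.
No need to go further; step 5 was not satisfied.

Step 5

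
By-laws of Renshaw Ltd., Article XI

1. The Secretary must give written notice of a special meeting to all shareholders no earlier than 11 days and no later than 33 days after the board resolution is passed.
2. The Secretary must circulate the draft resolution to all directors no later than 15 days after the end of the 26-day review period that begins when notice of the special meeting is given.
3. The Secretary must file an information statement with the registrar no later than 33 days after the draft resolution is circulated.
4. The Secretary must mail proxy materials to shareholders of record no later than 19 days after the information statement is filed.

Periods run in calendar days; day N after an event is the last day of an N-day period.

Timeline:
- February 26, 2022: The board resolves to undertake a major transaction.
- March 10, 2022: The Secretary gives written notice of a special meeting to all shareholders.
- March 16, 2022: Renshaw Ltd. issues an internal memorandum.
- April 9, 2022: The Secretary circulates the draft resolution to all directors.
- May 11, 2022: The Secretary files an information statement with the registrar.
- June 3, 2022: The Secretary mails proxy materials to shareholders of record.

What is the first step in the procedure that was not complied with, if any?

Step 1: the window is 11–33 days after February 26, 2022 (when the board resolution is passed), so March 9, 2022 through March 31, 2022; March 10, 2022 falls inside that range.
Step 2: 15 days after April 5, 2022 (end of the 26-day review period, which began when notice of the special meeting is given on March 10, 2022) is April 20, 2022; completed April 9, 2022, before the deadline.
Step 3: 33 days after April 9, 2022 (when the draft resolution is circulated) is May 12, 2022; completed May 11, 2022, before the deadline.
Step 4: 19 days after May 11, 2022 (when the information statement is filed) is May 30, 2022; June 3, 2022 misses that deadline by 4 days.
That is the first point of non-compliance.

Step 4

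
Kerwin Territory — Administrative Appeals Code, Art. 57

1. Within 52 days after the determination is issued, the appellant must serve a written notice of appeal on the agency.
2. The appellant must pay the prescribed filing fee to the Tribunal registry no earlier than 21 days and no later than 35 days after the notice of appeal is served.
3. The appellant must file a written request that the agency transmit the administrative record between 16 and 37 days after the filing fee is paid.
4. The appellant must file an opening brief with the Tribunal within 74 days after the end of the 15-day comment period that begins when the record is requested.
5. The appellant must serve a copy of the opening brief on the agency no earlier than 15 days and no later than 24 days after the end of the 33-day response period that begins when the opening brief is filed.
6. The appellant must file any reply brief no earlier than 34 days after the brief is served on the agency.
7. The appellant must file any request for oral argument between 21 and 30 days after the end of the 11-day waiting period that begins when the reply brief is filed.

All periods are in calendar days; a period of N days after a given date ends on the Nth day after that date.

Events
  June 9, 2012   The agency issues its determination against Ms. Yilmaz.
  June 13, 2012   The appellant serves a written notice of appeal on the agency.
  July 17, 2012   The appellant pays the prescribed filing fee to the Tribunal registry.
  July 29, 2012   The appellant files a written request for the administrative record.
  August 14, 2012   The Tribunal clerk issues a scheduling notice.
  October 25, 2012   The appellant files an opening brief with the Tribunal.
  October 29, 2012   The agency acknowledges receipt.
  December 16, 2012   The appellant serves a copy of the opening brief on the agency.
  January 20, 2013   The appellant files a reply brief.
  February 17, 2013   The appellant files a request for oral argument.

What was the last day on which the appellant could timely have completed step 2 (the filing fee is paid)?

Step 2 runs from June 13, 2012, when the notice of appeal is served. The window is 21–35 days after June 13, 2012; it closes on July 18, 2012.

July 18, 2012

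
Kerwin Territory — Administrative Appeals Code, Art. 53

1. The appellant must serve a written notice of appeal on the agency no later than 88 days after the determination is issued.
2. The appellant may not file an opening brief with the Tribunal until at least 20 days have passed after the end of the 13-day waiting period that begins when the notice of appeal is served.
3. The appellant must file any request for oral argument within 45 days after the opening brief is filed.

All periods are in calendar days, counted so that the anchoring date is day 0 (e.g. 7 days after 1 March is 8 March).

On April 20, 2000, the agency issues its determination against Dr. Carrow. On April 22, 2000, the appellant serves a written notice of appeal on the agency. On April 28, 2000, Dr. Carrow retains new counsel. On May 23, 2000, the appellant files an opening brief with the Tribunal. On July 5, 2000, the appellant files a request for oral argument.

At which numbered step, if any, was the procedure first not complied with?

Step 2

Step 1: 88 days after April 20, 2000 (when the determination is issued) is July 17, 2000; completed April 22, 2000, before the deadline.
Step 2: the earliest permitted date is 20 days after May 5, 2000 (end of the 13-day waiting period, which began when the notice of appeal is served on April 22, 2000), i.e. May 25, 2000; done May 23, 2000 — 2 days too early.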